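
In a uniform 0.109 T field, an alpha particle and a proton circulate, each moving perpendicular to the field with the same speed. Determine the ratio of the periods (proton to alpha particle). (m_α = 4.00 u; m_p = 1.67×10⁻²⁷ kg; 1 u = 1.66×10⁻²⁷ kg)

ratio ≈ 0.503

T = 2πm/(qB) is independent of speed, so T₂/T₁ = (m₂/q₂)/(m₁/q₁).
T_{proton}/T_{alpha particle} = (1.67×10^-27/1e) / (6.64×10^-27/2e) = 0.503.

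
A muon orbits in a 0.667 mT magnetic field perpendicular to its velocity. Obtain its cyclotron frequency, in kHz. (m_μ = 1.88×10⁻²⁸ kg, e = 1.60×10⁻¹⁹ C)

f = qB/(2πm) = (1×1.60×10^-19)(6.67×10^-4) / [2π(1.88×10^-28)] = 9.03×10^4 Hz.

f ≈ 90.3 kHz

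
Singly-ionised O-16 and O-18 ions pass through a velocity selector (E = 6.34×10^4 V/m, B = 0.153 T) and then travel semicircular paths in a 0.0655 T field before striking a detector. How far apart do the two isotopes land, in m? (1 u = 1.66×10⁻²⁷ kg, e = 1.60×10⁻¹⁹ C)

Δd ≈ 0.263 m

Both emerge at v = E/B₁ = 4.14×10^5 m/s.
r = mv/(qB₂), so r₁ = 1.050 m and r₂ = 1.181 m, giving Δr = 0.131 m.
After a semicircle each ion lands a diameter 2r from the entry slit, so the separation is 2Δr = 0.263 m.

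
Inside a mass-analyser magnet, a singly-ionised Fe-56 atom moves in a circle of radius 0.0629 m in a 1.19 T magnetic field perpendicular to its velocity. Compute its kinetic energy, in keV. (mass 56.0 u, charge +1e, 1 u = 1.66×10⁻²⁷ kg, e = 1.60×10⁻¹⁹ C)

v = qBr/m = (1×1.60×10^-19)(1.19)(0.0629) / (9.30×10^-26) = 1.29×10^5 m/s.
K = ½mv² = 0.5·(9.30×10^-26)·(1.29×10^5)² = 7.71×10^-16 J = 4.82 keV.

K ≈ 4.82 keV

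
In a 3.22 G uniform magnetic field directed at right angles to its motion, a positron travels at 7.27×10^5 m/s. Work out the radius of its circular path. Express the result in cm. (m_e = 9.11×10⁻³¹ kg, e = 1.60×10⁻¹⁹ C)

r ≈ 1.29 cm

The magnetic force provides the centripetal force: qvB = mv²/r, so r = mv/(qB).
r = (9.11×10^-31 kg)(7.27×10^5 m/s) / [(1×1.60×10^-19 C)(3.22×10^-4 T)] = 0.0129 m.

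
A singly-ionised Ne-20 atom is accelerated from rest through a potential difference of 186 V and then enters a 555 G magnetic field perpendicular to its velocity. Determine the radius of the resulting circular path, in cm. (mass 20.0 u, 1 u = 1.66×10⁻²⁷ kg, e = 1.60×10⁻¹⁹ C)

The kinetic energy gained is K = qV = (1×1.60×10^-19)(186) = 2.98×10^-17 J.
v = √(2K/m) = 4.23×10^4 m/s.
r = mv/(qB) = (3.32×10^-26)(4.23×10^4) / [(1×1.60×10^-19)(0.0555)] = 0.158 m.

r ≈ 15.8 cm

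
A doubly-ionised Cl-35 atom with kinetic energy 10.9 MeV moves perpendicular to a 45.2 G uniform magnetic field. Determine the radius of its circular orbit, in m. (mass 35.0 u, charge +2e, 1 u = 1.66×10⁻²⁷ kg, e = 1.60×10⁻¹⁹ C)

Convert the energy: K = 10.9 MeV = 1.74×10^-12 J.
v = √(2K/m) = √(2·1.74×10^-12/5.81×10^-26) = 7.75×10^6 m/s.
r = mv/(qB) = (5.81×10^-26)(7.75×10^6) / [(2×1.60×10^-19)(4.52×10^-3)] = 311 m.

r ≈ 311 m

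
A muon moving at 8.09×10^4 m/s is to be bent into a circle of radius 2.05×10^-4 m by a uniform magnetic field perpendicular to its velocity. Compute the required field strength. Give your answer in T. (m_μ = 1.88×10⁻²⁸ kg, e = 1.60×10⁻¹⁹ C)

qvB = mv²/r gives B = mv/(qr).
B = (1.88×10^-28)(8.09×10^4) / [(1×1.60×10^-19)(2.05×10^-4)] = 0.464 T.

B ≈ 0.464 T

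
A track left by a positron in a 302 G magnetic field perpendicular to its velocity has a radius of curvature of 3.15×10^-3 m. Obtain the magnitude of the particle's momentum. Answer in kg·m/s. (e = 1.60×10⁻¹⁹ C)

Since qvB = mv²/r, the momentum p = mv = qBr.
p = (1×1.60×10^-19)(0.0302)(3.15×10^-3) = 1.52×10^-23 kg·m/s.

p ≈ 1.52×10^-23 kg·m/s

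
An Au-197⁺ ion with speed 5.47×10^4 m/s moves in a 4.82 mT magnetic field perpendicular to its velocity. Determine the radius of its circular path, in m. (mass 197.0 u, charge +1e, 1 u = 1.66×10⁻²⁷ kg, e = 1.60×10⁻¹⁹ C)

r ≈ 23.2 m

The magnetic force provides the centripetal force: qvB = mv²/r, so r = mv/(qB).
r = (3.27×10^-25 kg)(5.47×10^4 m/s) / [(1×1.60×10^-19 C)(4.82×10^-3 T)] = 23.2 m.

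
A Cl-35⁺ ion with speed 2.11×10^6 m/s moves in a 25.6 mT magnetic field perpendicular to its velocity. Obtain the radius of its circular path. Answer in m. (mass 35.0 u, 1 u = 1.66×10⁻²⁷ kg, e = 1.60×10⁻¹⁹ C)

The magnetic force provides the centripetal force: qvB = mv²/r, so r = mv/(qB).
r = (5.81×10^-26 kg)(2.11×10^6 m/s) / [(1×1.60×10^-19 C)(0.0256 T)] = 29.9 m.

r ≈ 29.9 m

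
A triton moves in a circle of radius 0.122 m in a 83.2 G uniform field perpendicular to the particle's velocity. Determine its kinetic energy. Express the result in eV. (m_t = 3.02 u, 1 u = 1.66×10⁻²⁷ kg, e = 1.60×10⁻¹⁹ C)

v = qBr/m = (1×1.60×10^-19)(8.32×10^-3)(0.122) / (5.01×10^-27) = 3.24×10^4 m/s.
K = ½mv² = 0.5·(5.01×10^-27)·(3.24×10^4)² = 2.63×10^-18 J = 16.4 eV.

K ≈ 16.4 eV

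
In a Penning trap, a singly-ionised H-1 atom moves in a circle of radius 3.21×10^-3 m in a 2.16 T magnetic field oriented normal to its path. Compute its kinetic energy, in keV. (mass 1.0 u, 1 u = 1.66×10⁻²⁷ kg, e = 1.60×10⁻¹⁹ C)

K ≈ 2.32 keV

v = qBr/m = (1×1.60×10^-19)(2.16)(3.21×10^-3) / (1.66×10^-27) = 6.68×10^5 m/s.
K = ½mv² = 0.5·(1.66×10^-27)·(6.68×10^5)² = 3.71×10^-16 J = 2.32 keV.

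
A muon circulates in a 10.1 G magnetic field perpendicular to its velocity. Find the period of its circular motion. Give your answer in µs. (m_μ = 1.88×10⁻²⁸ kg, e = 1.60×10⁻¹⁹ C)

T ≈ 7.31 µs

The cyclotron period is independent of speed: T = 2πm/(qB).
T = 2π(1.88×10^-28) / [(1×1.60×10^-19)(1.01×10^-3)] = 7.31×10^-6 s.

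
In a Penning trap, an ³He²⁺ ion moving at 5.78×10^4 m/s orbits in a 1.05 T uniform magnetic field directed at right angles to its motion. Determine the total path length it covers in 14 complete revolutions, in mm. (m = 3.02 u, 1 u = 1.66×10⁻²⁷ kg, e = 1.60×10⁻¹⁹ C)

r = mv/(qB) = 8.62×10^-4 m, so one revolution covers 2πr = 5.42×10^-3 m.
In 14 revolutions: L = 14·2πr = 0.0759 m.

L ≈ 75.9 mm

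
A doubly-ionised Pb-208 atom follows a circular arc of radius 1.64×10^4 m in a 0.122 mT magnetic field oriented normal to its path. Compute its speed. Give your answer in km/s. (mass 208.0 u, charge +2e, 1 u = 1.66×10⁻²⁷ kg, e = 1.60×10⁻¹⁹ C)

v ≈ 1850 km/s

From qvB = mv²/r, v = qBr/m.
v = (2×1.60×10^-19)(1.22×10^-4)(1.64×10^4) / (3.45×10^-25) = 1.85×10^6 m/s.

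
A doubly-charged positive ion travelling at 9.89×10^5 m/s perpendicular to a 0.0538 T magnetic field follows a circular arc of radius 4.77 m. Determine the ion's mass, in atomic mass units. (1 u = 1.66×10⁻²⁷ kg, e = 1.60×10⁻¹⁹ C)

m ≈ 50.0 u

qvB = mv²/r ⇒ m = qBr/v.
m = (2×1.60×10^-19)(0.0538)(4.77) / (9.89×10^5) = 8.30×10^-26 kg = 50.0 u.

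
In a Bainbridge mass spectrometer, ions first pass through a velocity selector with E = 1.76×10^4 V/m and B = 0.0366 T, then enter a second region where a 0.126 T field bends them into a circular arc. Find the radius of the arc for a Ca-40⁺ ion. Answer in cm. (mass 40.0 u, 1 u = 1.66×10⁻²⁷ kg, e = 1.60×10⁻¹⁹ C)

r ≈ 158 cm

The selector passes v = E/B = 1.76×10^4/0.0366 = 4.81×10^5 m/s.
In the deflection region, r = mv/(qB₂) = (6.64×10^-26)(4.81×10^5) / [(1×1.60×10^-19)(0.126)] = 1.58 m.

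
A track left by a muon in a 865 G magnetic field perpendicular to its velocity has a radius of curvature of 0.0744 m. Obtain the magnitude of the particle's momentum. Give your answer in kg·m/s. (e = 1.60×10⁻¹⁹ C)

p ≈ 1.03×10^-21 kg·m/s

Since qvB = mv²/r, the momentum p = mv = qBr.
p = (1×1.60×10^-19)(0.0865)(0.0744) = 1.03×10^-21 kg·m/s.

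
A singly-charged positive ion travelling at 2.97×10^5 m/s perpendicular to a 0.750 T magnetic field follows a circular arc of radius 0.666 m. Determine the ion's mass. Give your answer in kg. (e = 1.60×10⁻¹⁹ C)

m ≈ 2.69×10^-25 kg

qvB = mv²/r ⇒ m = qBr/v.
m = (1×1.60×10^-19)(0.750)(0.666) / (2.97×10^5) = 2.69×10^-25 kg.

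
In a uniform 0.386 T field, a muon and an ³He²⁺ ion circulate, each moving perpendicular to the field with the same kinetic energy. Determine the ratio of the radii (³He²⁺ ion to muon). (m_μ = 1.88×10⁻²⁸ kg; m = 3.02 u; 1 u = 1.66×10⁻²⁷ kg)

r = √(2mK)/(qB) ⇒ at equal K, r ∝ √m/q.
r_{³He²⁺ ion}/r_{muon} = 2.58.

ratio ≈ 2.58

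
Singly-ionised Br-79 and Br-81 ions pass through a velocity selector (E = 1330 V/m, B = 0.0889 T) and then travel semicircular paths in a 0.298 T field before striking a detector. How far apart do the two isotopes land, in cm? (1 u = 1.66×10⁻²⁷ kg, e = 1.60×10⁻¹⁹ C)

Both emerge at v = E/B₁ = 1.50×10^4 m/s.
r = mv/(qB₂), so r₁ = 0.04115 m and r₂ = 0.04219 m, giving Δr = 1.04×10^-3 m.
After a semicircle each ion lands a diameter 2r from the entry slit, so the separation is 2Δr = 2.08×10^-3 m.

Δd ≈ 0.208 cm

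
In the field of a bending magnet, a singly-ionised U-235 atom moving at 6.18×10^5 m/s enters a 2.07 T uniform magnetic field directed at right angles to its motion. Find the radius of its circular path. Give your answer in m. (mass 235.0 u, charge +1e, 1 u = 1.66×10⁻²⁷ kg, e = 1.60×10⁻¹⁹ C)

The magnetic force provides the centripetal force: qvB = mv²/r, so r = mv/(qB).
r = (3.90×10^-25 kg)(6.18×10^5 m/s) / [(1×1.60×10^-19 C)(2.07 T)] = 0.728 m.

r ≈ 0.728 m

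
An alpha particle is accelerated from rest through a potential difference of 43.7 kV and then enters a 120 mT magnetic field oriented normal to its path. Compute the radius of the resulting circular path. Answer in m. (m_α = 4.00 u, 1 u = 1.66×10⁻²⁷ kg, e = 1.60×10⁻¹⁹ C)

The kinetic energy gained is K = qV = (2×1.60×10^-19)(4.37×10^4) = 1.40×10^-14 J.
v = √(2K/m) = 2.05×10^6 m/s.
r = mv/(qB) = (6.64×10^-27)(2.05×10^6) / [(2×1.60×10^-19)(0.120)] = 0.355 m.

r ≈ 0.355 m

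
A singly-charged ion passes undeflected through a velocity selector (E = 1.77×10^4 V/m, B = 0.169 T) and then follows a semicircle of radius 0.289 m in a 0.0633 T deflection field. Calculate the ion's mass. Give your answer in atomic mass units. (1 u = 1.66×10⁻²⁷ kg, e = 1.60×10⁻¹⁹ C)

v = E/B₁ = 1.05×10^5 m/s.
From r = mv/(qB₂), m = qB₂r/v = (1×1.60×10^-19)(0.0633)(0.289) / (1.05×10^5) = 2.79×10^-26 kg.
In atomic mass units: m = 2.79×10^-26 / 1.66×10^-27 = 16.8 u.

m ≈ 16.8 u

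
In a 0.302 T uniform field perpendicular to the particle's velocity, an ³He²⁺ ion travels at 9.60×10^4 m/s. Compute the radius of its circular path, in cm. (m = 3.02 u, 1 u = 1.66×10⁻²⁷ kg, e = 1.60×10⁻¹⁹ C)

r ≈ 0.498 cm

The magnetic force provides the centripetal force: qvB = mv²/r, so r = mv/(qB).
r = (5.01×10^-27 kg)(9.60×10^4 m/s) / [(2×1.60×10^-19 C)(0.302 T)] = 4.98×10^-3 m.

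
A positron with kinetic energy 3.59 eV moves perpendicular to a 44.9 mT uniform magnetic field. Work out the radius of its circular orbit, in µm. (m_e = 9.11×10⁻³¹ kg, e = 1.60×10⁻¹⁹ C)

Convert the energy: K = 3.59 eV = 5.74×10^-19 J.
v = √(2K/m) = √(2·5.74×10^-19/9.11×10^-31) = 1.12×10^6 m/s.
r = mv/(qB) = (9.11×10^-31)(1.12×10^6) / [(1×1.60×10^-19)(0.0449)] = 1.42×10^-4 m.

r ≈ 142 µm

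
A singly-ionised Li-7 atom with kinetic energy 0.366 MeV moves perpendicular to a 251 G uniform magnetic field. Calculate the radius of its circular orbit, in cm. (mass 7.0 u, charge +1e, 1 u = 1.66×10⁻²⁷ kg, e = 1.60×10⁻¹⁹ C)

Convert the energy: K = 0.366 MeV = 5.86×10^-14 J.
v = √(2K/m) = √(2·5.86×10^-14/1.16×10^-26) = 3.17×10^6 m/s.
r = mv/(qB) = (1.16×10^-26)(3.17×10^6) / [(1×1.60×10^-19)(0.0251)] = 9.19 m.

r ≈ 919 cm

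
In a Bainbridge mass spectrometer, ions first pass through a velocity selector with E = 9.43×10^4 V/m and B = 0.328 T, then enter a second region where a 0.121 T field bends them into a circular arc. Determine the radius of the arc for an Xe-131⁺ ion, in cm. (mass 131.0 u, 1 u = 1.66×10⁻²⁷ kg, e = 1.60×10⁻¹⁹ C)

The selector passes v = E/B = 9.43×10^4/0.328 = 2.88×10^5 m/s.
In the deflection region, r = mv/(qB₂) = (2.17×10^-25)(2.88×10^5) / [(1×1.60×10^-19)(0.121)] = 3.23 m.

r ≈ 323 cm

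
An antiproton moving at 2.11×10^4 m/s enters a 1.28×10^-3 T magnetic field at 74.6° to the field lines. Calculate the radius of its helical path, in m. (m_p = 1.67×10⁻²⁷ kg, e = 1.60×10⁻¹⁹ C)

r ≈ 0.166 m

Only the perpendicular component v⊥ = v sin74.6° = 2.03×10^4 m/s is bent by the field.
r = m v⊥ /(qB) = (1.67×10^-27)(2.03×10^4) / [(1×1.60×10^-19)(1.28×10^-3)] = 0.166 m.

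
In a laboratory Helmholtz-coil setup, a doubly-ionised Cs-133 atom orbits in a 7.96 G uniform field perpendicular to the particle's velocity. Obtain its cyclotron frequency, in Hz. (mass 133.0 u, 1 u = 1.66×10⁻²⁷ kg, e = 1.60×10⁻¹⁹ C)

f = qB/(2πm) = (2×1.60×10^-19)(7.96×10^-4) / [2π(2.21×10^-25)] = 184 Hz.

f ≈ 184 Hz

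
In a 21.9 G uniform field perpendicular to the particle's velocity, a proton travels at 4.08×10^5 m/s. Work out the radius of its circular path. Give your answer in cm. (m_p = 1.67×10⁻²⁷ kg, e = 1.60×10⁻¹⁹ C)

The magnetic force provides the centripetal force: qvB = mv²/r, so r = mv/(qB).
r = (1.67×10^-27 kg)(4.08×10^5 m/s) / [(1×1.60×10^-19 C)(2.19×10^-3 T)] = 1.94 m.

r ≈ 194 cm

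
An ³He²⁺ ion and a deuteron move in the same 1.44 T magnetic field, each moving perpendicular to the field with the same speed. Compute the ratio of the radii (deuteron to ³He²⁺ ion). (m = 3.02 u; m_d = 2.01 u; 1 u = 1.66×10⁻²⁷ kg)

r = mv/(qB) ⇒ at equal v, r ∝ m/q.
r_{deuteron}/r_{³He²⁺ ion} = 1.33.

ratio ≈ 1.33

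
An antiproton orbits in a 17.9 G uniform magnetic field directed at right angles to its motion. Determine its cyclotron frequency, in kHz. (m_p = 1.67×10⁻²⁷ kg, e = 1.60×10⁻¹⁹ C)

f = qB/(2πm) = (1×1.60×10^-19)(1.79×10^-3) / [2π(1.67×10^-27)] = 2.73×10^4 Hz.

f ≈ 27.3 kHz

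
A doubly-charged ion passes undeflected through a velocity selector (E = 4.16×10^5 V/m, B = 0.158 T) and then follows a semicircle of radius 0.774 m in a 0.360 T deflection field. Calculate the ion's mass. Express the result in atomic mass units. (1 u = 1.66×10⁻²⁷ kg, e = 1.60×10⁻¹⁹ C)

m ≈ 20.4 u

v = E/B₁ = 2.63×10^6 m/s.
From r = mv/(qB₂), m = qB₂r/v = (2×1.60×10^-19)(0.360)(0.774) / (2.63×10^6) = 3.39×10^-26 kg.
In atomic mass units: m = 3.39×10^-26 / 1.66×10^-27 = 20.4 u.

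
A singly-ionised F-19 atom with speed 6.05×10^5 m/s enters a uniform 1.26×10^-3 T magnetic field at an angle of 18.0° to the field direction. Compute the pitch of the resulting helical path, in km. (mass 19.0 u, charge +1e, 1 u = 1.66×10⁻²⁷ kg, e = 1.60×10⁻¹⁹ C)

pitch ≈ 0.566 km

The velocity component along B is v∥ = v cos18.0° = 5.75×10^5 m/s.
The cyclotron period T = 2πm/(qB) = 9.83×10^-4 s is set by m, q, B alone.
Pitch = v∥·T = (5.75×10^5)(9.83×10^-4) = 566 m.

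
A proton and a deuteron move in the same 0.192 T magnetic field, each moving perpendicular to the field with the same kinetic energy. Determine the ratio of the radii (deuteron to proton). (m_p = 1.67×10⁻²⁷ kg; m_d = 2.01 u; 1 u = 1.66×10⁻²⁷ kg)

r = √(2mK)/(qB) ⇒ at equal K, r ∝ √m/q.
r_{deuteron}/r_{proton} = 1.41.

ratio ≈ 1.41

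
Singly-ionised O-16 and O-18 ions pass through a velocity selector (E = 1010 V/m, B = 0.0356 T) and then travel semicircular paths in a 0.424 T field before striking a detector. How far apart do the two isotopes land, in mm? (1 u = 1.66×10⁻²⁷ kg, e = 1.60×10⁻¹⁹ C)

Both emerge at v = E/B₁ = 2.84×10^4 m/s.
r = mv/(qB₂), so r₁ = 0.01111 m and r₂ = 0.01250 m, giving Δr = 1.39×10^-3 m.
After a semicircle each ion lands a diameter 2r from the entry slit, so the separation is 2Δr = 2.78×10^-3 m.

Δd ≈ 2.78 mm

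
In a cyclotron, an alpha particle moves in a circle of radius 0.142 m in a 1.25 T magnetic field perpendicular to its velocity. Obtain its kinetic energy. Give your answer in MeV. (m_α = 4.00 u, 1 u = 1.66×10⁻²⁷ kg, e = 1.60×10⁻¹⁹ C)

v = qBr/m = (2×1.60×10^-19)(1.25)(0.142) / (6.64×10^-27) = 8.55×10^6 m/s.
K = ½mv² = 0.5·(6.64×10^-27)·(8.55×10^6)² = 2.43×10^-13 J = 1.52 MeV.

K ≈ 1.52 MeV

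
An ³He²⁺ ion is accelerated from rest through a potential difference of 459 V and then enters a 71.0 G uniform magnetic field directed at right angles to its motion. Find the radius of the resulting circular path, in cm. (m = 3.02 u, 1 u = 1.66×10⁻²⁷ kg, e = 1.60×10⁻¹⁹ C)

r ≈ 53.4 cm

The kinetic energy gained is K = qV = (2×1.60×10^-19)(459) = 1.47×10^-16 J.
v = √(2K/m) = 2.42×10^5 m/s.
r = mv/(qB) = (5.01×10^-27)(2.42×10^5) / [(2×1.60×10^-19)(7.10×10^-3)] = 0.534 m.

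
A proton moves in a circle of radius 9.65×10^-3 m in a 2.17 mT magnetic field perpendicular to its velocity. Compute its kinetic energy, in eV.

v = qBr/m = (1×1.60×10^-19)(2.17×10^-3)(9.65×10^-3) / (1.67×10^-27) = 2010 m/s.
K = ½mv² = 0.5·(1.67×10^-27)·(2010)² = 3.36×10^-21 J = 0.0210 eV.

K ≈ 0.0210 eV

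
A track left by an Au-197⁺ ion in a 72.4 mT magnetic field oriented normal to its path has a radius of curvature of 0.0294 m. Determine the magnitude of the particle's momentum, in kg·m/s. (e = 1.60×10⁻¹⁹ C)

p ≈ 3.41×10^-22 kg·m/s

Since qvB = mv²/r, the momentum p = mv = qBr.
p = (1×1.60×10^-19)(0.0724)(0.0294) = 3.41×10^-22 kg·m/s.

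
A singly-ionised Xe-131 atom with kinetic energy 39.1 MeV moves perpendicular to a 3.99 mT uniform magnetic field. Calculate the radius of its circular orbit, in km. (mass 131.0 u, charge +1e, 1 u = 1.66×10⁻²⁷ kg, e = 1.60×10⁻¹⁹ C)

r ≈ 2.58 km

Convert the energy: K = 39.1 MeV = 6.26×10^-12 J.
v = √(2K/m) = √(2·6.26×10^-12/2.17×10^-25) = 7.59×10^6 m/s.
r = mv/(qB) = (2.17×10^-25)(7.59×10^6) / [(1×1.60×10^-19)(3.99×10^-3)] = 2580 m.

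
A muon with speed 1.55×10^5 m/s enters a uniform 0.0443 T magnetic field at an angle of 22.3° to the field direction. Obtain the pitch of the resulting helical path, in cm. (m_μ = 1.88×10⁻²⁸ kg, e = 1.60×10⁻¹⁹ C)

pitch ≈ 2.39 cm

The velocity component along B is v∥ = v cos22.3° = 1.43×10^5 m/s.
The cyclotron period T = 2πm/(qB) = 1.67×10^-7 s is set by m, q, B alone.
Pitch = v∥·T = (1.43×10^5)(1.67×10^-7) = 0.0239 m.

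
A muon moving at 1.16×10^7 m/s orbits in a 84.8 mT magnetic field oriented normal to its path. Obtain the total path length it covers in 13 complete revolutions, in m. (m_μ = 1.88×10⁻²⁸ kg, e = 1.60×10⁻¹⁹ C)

r = mv/(qB) = 0.161 m, so one revolution covers 2πr = 1.01 m.
In 13 revolutions: L = 13·2πr = 13.1 m.

L ≈ 13.1 m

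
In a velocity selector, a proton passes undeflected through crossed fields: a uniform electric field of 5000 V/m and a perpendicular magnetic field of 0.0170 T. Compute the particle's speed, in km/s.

For zero net force, qE = qvB, so v = E/B.
v = (5000) / (0.0170) = 2.94×10^5 m/s.

v ≈ 294 km/s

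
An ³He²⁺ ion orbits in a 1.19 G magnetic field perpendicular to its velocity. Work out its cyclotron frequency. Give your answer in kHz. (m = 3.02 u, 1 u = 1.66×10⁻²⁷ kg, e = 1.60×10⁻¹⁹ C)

f = qB/(2πm) = (2×1.60×10^-19)(1.19×10^-4) / [2π(5.01×10^-27)] = 1210 Hz.

f ≈ 1.21 kHz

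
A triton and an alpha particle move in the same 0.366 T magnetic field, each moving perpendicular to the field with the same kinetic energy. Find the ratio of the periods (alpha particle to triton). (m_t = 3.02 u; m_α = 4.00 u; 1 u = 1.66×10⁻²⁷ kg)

ratio ≈ 0.662

T = 2πm/(qB) is independent of speed, so T₂/T₁ = (m₂/q₂)/(m₁/q₁).
T_{alpha particle}/T_{triton} = (6.64×10^-27/2e) / (5.01×10^-27/1e) = 0.662.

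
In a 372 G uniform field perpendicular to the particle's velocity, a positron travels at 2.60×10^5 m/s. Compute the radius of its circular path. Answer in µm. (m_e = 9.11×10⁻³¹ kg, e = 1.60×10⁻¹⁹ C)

The magnetic force provides the centripetal force: qvB = mv²/r, so r = mv/(qB).
r = (9.11×10^-31 kg)(2.60×10^5 m/s) / [(1×1.60×10^-19 C)(0.0372 T)] = 3.98×10^-5 m.

r ≈ 39.8 µm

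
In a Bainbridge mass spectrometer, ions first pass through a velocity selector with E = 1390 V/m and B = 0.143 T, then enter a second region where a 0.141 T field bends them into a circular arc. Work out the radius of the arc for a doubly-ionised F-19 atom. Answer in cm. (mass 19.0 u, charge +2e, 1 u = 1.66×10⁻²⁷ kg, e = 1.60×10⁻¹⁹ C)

The selector passes v = E/B = 1390/0.143 = 9720 m/s.
In the deflection region, r = mv/(qB₂) = (3.15×10^-26)(9720) / [(2×1.60×10^-19)(0.141)] = 6.79×10^-3 m.

r ≈ 0.679 cm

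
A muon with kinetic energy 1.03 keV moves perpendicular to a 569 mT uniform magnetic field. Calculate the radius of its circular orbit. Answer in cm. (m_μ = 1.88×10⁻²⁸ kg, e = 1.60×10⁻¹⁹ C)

r ≈ 0.273 cm

Convert the energy: K = 1.03 keV = 1.65×10^-16 J.
v = √(2K/m) = √(2·1.65×10^-16/1.88×10^-28) = 1.32×10^6 m/s.
r = mv/(qB) = (1.88×10^-28)(1.32×10^6) / [(1×1.60×10^-19)(0.569)] = 2.73×10^-3 m.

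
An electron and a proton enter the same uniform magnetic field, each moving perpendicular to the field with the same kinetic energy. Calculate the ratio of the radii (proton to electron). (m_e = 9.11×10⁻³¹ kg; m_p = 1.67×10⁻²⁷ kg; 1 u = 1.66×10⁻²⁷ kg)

r = √(2mK)/(qB) ⇒ at equal K, r ∝ √m/q.
r_{proton}/r_{electron} = 42.8.

ratio ≈ 42.8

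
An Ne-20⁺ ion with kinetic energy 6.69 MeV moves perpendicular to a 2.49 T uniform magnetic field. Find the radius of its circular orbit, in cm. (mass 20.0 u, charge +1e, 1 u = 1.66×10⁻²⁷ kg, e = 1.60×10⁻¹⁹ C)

r ≈ 66.9 cm

Convert the energy: K = 6.69 MeV = 1.07×10^-12 J.
v = √(2K/m) = √(2·1.07×10^-12/3.32×10^-26) = 8.03×10^6 m/s.
r = mv/(qB) = (3.32×10^-26)(8.03×10^6) / [(1×1.60×10^-19)(2.49)] = 0.669 m.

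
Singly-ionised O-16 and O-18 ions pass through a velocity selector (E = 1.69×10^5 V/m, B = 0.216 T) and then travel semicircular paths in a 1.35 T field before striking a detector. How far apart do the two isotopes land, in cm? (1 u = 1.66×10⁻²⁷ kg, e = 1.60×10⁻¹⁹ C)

Both emerge at v = E/B₁ = 7.82×10^5 m/s.
r = mv/(qB₂), so r₁ = 0.09621 m and r₂ = 0.1082 m, giving Δr = 0.0120 m.
After a semicircle each ion lands a diameter 2r from the entry slit, so the separation is 2Δr = 0.0241 m.

Δd ≈ 2.41 cm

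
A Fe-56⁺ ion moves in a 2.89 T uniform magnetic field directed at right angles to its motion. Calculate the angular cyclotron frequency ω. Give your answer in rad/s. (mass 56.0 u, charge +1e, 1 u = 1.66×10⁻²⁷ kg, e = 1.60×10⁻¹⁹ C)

ω = qB/m = (1×1.60×10^-19)(2.89) / (9.30×10^-26) = 4.97×10^6 rad/s.

ω ≈ 4.97×10^6 rad/s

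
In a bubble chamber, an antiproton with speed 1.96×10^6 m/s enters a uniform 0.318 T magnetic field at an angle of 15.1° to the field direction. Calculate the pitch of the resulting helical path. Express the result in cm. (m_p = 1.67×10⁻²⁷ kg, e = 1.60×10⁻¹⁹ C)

The velocity component along B is v∥ = v cos15.1° = 1.89×10^6 m/s.
The cyclotron period T = 2πm/(qB) = 2.06×10^-7 s is set by m, q, B alone.
Pitch = v∥·T = (1.89×10^6)(2.06×10^-7) = 0.390 m.

pitch ≈ 39.0 cm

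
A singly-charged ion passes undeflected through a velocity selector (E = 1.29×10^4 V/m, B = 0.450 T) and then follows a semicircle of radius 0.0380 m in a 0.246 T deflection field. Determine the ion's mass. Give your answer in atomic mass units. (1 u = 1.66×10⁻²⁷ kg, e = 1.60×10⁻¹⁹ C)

v = E/B₁ = 2.87×10^4 m/s.
From r = mv/(qB₂), m = qB₂r/v = (1×1.60×10^-19)(0.246)(0.0380) / (2.87×10^4) = 5.22×10^-26 kg.
In atomic mass units: m = 5.22×10^-26 / 1.66×10^-27 = 31.4 u.

m ≈ 31.4 u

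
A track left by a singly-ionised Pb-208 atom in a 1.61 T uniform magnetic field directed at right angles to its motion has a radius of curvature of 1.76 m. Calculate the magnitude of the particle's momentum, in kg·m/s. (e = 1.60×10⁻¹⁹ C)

p ≈ 4.53×10^-19 kg·m/s

Since qvB = mv²/r, the momentum p = mv = qBr.
p = (1×1.60×10^-19)(1.61)(1.76) = 4.53×10^-19 kg·m/s.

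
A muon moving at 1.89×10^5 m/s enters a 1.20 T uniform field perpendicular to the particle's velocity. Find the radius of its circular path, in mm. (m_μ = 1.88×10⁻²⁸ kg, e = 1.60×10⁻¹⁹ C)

r ≈ 0.185 mm

The magnetic force provides the centripetal force: qvB = mv²/r, so r = mv/(qB).
r = (1.88×10^-28 kg)(1.89×10^5 m/s) / [(1×1.60×10^-19 C)(1.20 T)] = 1.85×10^-4 m.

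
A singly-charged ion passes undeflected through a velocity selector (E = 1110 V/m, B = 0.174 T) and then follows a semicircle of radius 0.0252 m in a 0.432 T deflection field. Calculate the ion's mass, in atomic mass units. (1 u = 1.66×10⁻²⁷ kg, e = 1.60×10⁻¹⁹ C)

m ≈ 164 u

v = E/B₁ = 6380 m/s.
From r = mv/(qB₂), m = qB₂r/v = (1×1.60×10^-19)(0.432)(0.0252) / (6380) = 2.73×10^-25 kg.
In atomic mass units: m = 2.73×10^-25 / 1.66×10^-27 = 164 u.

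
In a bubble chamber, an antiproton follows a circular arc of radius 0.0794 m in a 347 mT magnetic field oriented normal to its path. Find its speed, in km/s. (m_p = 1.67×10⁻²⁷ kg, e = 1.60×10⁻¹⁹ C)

v ≈ 2640 km/s

From qvB = mv²/r, v = qBr/m.
v = (1×1.60×10^-19)(0.347)(0.0794) / (1.67×10^-27) = 2.64×10^6 m/s.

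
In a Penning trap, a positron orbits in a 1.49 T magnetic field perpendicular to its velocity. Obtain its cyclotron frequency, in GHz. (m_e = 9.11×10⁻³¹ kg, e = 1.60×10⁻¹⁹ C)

f = qB/(2πm) = (1×1.60×10^-19)(1.49) / [2π(9.11×10^-31)] = 4.16×10^10 Hz.

f ≈ 41.6 GHz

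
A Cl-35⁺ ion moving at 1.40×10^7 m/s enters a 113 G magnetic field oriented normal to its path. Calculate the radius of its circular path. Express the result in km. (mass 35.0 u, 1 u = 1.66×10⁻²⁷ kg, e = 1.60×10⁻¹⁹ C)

The magnetic force provides the centripetal force: qvB = mv²/r, so r = mv/(qB).
r = (5.81×10^-26 kg)(1.40×10^7 m/s) / [(1×1.60×10^-19 C)(0.0113 T)] = 450 m.

r ≈ 0.450 km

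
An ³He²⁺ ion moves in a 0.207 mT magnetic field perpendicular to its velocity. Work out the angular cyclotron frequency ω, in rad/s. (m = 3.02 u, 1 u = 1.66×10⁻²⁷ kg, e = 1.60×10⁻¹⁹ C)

ω ≈ 1.32×10^4 rad/s

ω = qB/m = (2×1.60×10^-19)(2.07×10^-4) / (5.01×10^-27) = 1.32×10^4 rad/s.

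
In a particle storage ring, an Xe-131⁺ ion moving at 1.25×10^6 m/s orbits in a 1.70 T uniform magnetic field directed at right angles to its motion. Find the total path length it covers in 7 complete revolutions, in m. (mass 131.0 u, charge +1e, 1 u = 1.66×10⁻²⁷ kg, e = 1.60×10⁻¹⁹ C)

r = mv/(qB) = 0.999 m, so one revolution covers 2πr = 6.28 m.
In 7 revolutions: L = 7·2πr = 44.0 m.

L ≈ 44.0 m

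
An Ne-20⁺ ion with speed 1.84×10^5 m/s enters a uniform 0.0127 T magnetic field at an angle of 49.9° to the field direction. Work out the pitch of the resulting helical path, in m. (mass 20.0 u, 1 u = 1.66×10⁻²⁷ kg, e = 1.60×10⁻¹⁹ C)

The velocity component along B is v∥ = v cos49.9° = 1.19×10^5 m/s.
The cyclotron period T = 2πm/(qB) = 1.03×10^-4 s is set by m, q, B alone.
Pitch = v∥·T = (1.19×10^5)(1.03×10^-4) = 12.2 m.

pitch ≈ 12.2 m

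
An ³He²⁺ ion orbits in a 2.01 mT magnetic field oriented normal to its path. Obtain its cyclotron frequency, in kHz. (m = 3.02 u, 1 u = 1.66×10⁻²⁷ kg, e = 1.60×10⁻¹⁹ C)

f ≈ 20.4 kHz

f = qB/(2πm) = (2×1.60×10^-19)(2.01×10^-3) / [2π(5.01×10^-27)] = 2.04×10^4 Hz.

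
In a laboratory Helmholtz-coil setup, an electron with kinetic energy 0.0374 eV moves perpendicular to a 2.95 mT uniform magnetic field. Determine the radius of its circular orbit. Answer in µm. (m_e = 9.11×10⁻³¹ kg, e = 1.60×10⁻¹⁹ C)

Convert the energy: K = 0.0374 eV = 5.98×10^-21 J.
v = √(2K/m) = √(2·5.98×10^-21/9.11×10^-31) = 1.15×10^5 m/s.
r = mv/(qB) = (9.11×10^-31)(1.15×10^5) / [(1×1.60×10^-19)(2.95×10^-3)] = 2.21×10^-4 m.

r ≈ 221 µm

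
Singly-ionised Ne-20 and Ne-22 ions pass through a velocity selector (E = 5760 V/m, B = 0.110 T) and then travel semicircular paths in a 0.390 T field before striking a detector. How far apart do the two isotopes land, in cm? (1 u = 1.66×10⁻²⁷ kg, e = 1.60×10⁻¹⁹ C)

Both emerge at v = E/B₁ = 5.24×10^4 m/s.
r = mv/(qB₂), so r₁ = 0.02786 m and r₂ = 0.03065 m, giving Δr = 2.79×10^-3 m.
After a semicircle each ion lands a diameter 2r from the entry slit, so the separation is 2Δr = 5.57×10^-3 m.

Δd ≈ 0.557 cm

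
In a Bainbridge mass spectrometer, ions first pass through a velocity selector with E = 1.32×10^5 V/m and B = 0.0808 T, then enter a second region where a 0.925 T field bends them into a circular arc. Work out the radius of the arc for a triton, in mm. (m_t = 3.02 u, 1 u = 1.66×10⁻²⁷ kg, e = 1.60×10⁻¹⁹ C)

The selector passes v = E/B = 1.32×10^5/0.0808 = 1.63×10^6 m/s.
In the deflection region, r = mv/(qB₂) = (5.01×10^-27)(1.63×10^6) / [(1×1.60×10^-19)(0.925)] = 0.0553 m.

r ≈ 55.3 mm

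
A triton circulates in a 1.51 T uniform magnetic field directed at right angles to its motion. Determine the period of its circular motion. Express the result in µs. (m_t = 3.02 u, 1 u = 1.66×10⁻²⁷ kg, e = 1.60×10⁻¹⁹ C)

T ≈ 0.130 µs

The cyclotron period is independent of speed: T = 2πm/(qB).
T = 2π(5.01×10^-27) / [(1×1.60×10^-19)(1.51)] = 1.30×10^-7 s.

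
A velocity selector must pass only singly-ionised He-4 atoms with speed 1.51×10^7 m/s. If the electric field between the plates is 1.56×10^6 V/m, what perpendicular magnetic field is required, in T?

qE = qvB ⇒ B = E/v = (1.56×10^6) / (1.51×10^7) = 0.103 T.

B ≈ 0.103 T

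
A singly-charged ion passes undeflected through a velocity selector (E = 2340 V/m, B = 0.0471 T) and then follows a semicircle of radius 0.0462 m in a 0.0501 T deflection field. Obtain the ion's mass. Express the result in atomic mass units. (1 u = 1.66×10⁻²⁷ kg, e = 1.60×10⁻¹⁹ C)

v = E/B₁ = 4.97×10^4 m/s.
From r = mv/(qB₂), m = qB₂r/v = (1×1.60×10^-19)(0.0501)(0.0462) / (4.97×10^4) = 7.45×10^-27 kg.
In atomic mass units: m = 7.45×10^-27 / 1.66×10^-27 = 4.49 u.

m ≈ 4.49 u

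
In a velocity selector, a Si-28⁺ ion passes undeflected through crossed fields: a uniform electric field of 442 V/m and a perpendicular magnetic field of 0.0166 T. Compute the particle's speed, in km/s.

For zero net force, qE = qvB, so v = E/B.
v = (442) / (0.0166) = 2.66×10^4 m/s.

v ≈ 26.6 km/s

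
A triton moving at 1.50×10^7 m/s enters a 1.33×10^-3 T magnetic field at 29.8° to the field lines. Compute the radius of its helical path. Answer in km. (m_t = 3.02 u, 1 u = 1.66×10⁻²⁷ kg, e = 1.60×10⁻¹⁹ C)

Only the perpendicular component v⊥ = v sin29.8° = 7.45×10^6 m/s is bent by the field.
r = m v⊥ /(qB) = (5.01×10^-27)(7.45×10^6) / [(1×1.60×10^-19)(1.33×10^-3)] = 176 m.

r ≈ 0.176 km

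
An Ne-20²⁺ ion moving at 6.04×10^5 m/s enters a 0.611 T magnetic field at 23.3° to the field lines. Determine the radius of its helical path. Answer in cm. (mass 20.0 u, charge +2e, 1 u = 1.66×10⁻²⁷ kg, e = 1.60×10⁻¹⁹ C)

Only the perpendicular component v⊥ = v sin23.3° = 2.39×10^5 m/s is bent by the field.
r = m v⊥ /(qB) = (3.32×10^-26)(2.39×10^5) / [(2×1.60×10^-19)(0.611)] = 0.0406 m.

r ≈ 4.06 cm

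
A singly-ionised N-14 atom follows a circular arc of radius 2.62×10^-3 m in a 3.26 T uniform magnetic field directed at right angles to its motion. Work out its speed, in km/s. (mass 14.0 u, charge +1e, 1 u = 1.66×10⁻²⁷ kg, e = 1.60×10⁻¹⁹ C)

From qvB = mv²/r, v = qBr/m.
v = (1×1.60×10^-19)(3.26)(2.62×10^-3) / (2.32×10^-26) = 5.88×10^4 m/s.

v ≈ 58.8 km/s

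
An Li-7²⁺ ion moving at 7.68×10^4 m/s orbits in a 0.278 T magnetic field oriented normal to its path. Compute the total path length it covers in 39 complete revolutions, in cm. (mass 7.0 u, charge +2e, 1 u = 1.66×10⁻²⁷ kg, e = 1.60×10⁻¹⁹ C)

L ≈ 246 cm

r = mv/(qB) = 0.0100 m, so one revolution covers 2πr = 0.0630 m.
In 39 revolutions: L = 39·2πr = 2.46 m.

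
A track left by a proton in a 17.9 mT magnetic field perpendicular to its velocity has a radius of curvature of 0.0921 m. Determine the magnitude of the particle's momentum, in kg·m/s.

Since qvB = mv²/r, the momentum p = mv = qBr.
p = (1×1.60×10^-19)(0.0179)(0.0921) = 2.64×10^-22 kg·m/s.

p ≈ 2.64×10^-22 kg·m/s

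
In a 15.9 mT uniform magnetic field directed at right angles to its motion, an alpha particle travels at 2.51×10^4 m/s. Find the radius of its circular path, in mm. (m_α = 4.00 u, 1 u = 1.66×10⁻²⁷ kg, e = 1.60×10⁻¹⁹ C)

r ≈ 32.8 mm

The magnetic force provides the centripetal force: qvB = mv²/r, so r = mv/(qB).
r = (6.64×10^-27 kg)(2.51×10^4 m/s) / [(2×1.60×10^-19 C)(0.0159 T)] = 0.0328 m.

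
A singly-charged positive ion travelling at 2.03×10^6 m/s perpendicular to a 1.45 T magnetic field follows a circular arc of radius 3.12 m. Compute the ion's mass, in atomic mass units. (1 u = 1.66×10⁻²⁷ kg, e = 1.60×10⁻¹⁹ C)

m ≈ 215 u

qvB = mv²/r ⇒ m = qBr/v.
m = (1×1.60×10^-19)(1.45)(3.12) / (2.03×10^6) = 3.57×10^-25 kg = 215 u.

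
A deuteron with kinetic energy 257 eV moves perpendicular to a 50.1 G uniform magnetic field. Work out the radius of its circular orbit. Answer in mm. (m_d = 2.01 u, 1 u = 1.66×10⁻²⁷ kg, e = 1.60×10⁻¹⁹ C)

r ≈ 653 mm

Convert the energy: K = 257 eV = 4.11×10^-17 J.
v = √(2K/m) = √(2·4.11×10^-17/3.34×10^-27) = 1.57×10^5 m/s.
r = mv/(qB) = (3.34×10^-27)(1.57×10^5) / [(1×1.60×10^-19)(5.01×10^-3)] = 0.653 m.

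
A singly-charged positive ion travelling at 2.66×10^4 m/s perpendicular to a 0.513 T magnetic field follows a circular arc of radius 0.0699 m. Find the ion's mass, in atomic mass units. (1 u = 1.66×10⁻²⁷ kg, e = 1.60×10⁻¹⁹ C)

qvB = mv²/r ⇒ m = qBr/v.
m = (1×1.60×10^-19)(0.513)(0.0699) / (2.66×10^4) = 2.16×10^-25 kg = 130 u.

m ≈ 130 u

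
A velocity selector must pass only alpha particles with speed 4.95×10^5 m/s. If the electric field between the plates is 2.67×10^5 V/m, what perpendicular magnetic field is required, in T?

qE = qvB ⇒ B = E/v = (2.67×10^5) / (4.95×10^5) = 0.539 T.

B ≈ 0.539 T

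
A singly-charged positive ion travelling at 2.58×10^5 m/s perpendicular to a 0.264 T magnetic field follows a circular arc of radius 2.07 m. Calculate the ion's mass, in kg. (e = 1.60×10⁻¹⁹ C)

m ≈ 3.39×10^-25 kg

qvB = mv²/r ⇒ m = qBr/v.
m = (1×1.60×10^-19)(0.264)(2.07) / (2.58×10^5) = 3.39×10^-25 kg.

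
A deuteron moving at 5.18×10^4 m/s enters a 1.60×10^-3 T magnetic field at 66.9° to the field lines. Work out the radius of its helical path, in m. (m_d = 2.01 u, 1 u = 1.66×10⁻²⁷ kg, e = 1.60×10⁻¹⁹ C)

Only the perpendicular component v⊥ = v sin66.9° = 4.76×10^4 m/s is bent by the field.
r = m v⊥ /(qB) = (3.34×10^-27)(4.76×10^4) / [(1×1.60×10^-19)(1.60×10^-3)] = 0.621 m.

r ≈ 0.621 m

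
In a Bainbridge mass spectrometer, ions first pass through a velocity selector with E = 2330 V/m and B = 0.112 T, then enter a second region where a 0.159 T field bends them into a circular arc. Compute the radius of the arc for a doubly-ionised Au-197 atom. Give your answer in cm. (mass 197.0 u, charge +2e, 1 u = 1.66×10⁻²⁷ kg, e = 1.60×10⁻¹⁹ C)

The selector passes v = E/B = 2330/0.112 = 2.08×10^4 m/s.
In the deflection region, r = mv/(qB₂) = (3.27×10^-25)(2.08×10^4) / [(2×1.60×10^-19)(0.159)] = 0.134 m.

r ≈ 13.4 cm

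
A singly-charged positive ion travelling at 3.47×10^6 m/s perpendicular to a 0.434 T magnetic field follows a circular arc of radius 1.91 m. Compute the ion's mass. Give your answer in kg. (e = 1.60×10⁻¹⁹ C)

m ≈ 3.82×10^-26 kg

qvB = mv²/r ⇒ m = qBr/v.
m = (1×1.60×10^-19)(0.434)(1.91) / (3.47×10^6) = 3.82×10^-26 kg.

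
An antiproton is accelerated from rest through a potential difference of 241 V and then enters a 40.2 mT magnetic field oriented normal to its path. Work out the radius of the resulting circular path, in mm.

r ≈ 55.8 mm

The kinetic energy gained is K = qV = (1×1.60×10^-19)(241) = 3.86×10^-17 J.
v = √(2K/m) = 2.15×10^5 m/s.
r = mv/(qB) = (1.67×10^-27)(2.15×10^5) / [(1×1.60×10^-19)(0.0402)] = 0.0558 m.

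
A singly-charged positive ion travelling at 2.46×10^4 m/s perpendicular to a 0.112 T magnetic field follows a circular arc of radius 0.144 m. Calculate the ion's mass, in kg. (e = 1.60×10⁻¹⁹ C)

m ≈ 1.05×10^-25 kg

qvB = mv²/r ⇒ m = qBr/v.
m = (1×1.60×10^-19)(0.112)(0.144) / (2.46×10^4) = 1.05×10^-25 kg.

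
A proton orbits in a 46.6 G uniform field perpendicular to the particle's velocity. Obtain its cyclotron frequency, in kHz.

f = qB/(2πm) = (1×1.60×10^-19)(4.66×10^-3) / [2π(1.67×10^-27)] = 7.11×10^4 Hz.

f ≈ 71.1 kHz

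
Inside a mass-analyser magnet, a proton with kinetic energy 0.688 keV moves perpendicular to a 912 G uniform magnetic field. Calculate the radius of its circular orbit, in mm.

Convert the energy: K = 0.688 keV = 1.10×10^-16 J.
v = √(2K/m) = √(2·1.10×10^-16/1.67×10^-27) = 3.63×10^5 m/s.
r = mv/(qB) = (1.67×10^-27)(3.63×10^5) / [(1×1.60×10^-19)(0.0912)] = 0.0416 m.

r ≈ 41.6 mm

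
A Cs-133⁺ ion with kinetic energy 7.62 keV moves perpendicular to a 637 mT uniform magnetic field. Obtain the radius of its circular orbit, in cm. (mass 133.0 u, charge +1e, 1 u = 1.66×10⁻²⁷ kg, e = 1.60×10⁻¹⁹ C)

Convert the energy: K = 7.62 keV = 1.22×10^-15 J.
v = √(2K/m) = √(2·1.22×10^-15/2.21×10^-25) = 1.05×10^5 m/s.
r = mv/(qB) = (2.21×10^-25)(1.05×10^5) / [(1×1.60×10^-19)(0.637)] = 0.228 m.

r ≈ 22.8 cm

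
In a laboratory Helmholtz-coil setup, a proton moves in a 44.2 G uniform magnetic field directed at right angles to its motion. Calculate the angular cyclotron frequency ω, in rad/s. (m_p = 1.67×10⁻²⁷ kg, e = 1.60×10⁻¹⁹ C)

ω = qB/m = (1×1.60×10^-19)(4.42×10^-3) / (1.67×10^-27) = 4.23×10^5 rad/s.

ω ≈ 4.23×10^5 rad/s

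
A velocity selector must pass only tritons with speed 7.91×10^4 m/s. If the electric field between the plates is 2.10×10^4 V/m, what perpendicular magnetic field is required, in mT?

B ≈ 265 mT

qE = qvB ⇒ B = E/v = (2.10×10^4) / (7.91×10^4) = 0.265 T.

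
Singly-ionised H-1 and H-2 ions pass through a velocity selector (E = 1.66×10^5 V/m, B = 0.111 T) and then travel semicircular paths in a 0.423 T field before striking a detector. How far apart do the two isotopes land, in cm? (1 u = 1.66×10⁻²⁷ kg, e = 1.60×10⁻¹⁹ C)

Δd ≈ 7.34 cm

Both emerge at v = E/B₁ = 1.50×10^6 m/s.
r = mv/(qB₂), so r₁ = 0.0367 m and r₂ = 0.0734 m, giving Δr = 0.0367 m.
After a semicircle each ion lands a diameter 2r from the entry slit, so the separation is 2Δr = 0.0734 m.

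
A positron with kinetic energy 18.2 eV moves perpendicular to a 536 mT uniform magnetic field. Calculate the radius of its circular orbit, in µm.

r ≈ 26.9 µm

Convert the energy: K = 18.2 eV = 2.91×10^-18 J.
v = √(2K/m) = √(2·2.91×10^-18/9.11×10^-31) = 2.53×10^6 m/s.
r = mv/(qB) = (9.11×10^-31)(2.53×10^6) / [(1×1.60×10^-19)(0.536)] = 2.69×10^-5 m.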